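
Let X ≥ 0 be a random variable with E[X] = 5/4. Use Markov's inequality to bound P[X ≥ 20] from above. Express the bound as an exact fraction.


μ = E[X] = 5/4, a = 20.
Markov: P[X ≥ 20] ≤ μ/a = (5/4)/20 = 1/16.
Numerically: ≈ 0.0625.
(Since a = 20 > μ = 1.2500, the bound 1/16 is < 1 and informative.)

P[X ≥ 20] ≤ 1/16 ≈ 0.0625.


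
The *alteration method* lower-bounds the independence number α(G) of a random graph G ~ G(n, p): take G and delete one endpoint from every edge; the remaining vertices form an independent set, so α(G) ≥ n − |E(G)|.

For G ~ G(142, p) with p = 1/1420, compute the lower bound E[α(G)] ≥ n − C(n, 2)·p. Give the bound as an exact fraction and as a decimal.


E[|E(G)|] = C(142, 2)·p = 10011 · (1/1420) = 141/20.
E[α(G)] ≥ n − E[|E(G)|] = 142 − 141/20 = 2699/20.
Numerically: ≈ 134.9500.
(This is only a lower bound; the true E[α(G)] may be larger.)

E[α(G)] ≥ 2699/20 ≈ 134.9500.


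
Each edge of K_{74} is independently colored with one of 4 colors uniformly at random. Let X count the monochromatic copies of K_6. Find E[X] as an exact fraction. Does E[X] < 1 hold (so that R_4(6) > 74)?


E[X] = C(74, 6) · 4^{1 − 15} = 185250786 · 4^{−14} = 185250786/268435456.
As a reduced fraction: E[X] = 92625393/134217728 ≈ 0.6901130.
Is E[X] < 1? YES.
Since E[X] < 1, there exists a 4-coloring of K_{74} with no monochromatic K_6; hence R_4(6) > 74.

E[X] = 92625393/134217728 ≈ 0.6901130; E[X] < 1, so R_4(6) > 74.


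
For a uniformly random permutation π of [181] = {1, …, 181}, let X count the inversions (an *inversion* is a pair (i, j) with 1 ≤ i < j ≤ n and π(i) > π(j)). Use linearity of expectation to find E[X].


Write X = Σ X_I over the C(181, 2) = 16290 pairs i < j, with X_I the indicator of one inversion.
There are 16290 indicators.
For each fixed pair i < j, the values π(i) and π(j) are two distinct elements of {1, …, 181} in uniformly random order; by symmetry P[π(i) > π(j)] = 1/2.
By linearity: E[X] = 16290 · (1/2) = C(181, 2) · (1/2) = 16290/2 = 8145 ≈ 8145.000000.

E[X] = 8145 = 8145.000000.


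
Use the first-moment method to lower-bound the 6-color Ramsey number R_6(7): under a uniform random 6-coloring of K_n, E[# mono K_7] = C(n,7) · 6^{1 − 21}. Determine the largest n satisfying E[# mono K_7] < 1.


We need C(n, 7) · 6^{1 − 21} < 1, i.e. C(n, 7) < 6^{21 − 1} = 3656158440062976.
Check values of n near the boundary:
  n = 563: C(563, 7) = 3426622515769596; 3426622515769596 < 3656158440062976? YES
  n = 564: C(564, 7) = 3469685994423792; 3469685994423792 < 3656158440062976? YES
  n = 565: C(565, 7) = 3513212521235560; 3513212521235560 < 3656158440062976? YES
  n = 566: C(566, 7) = 3557206237959440; 3557206237959440 < 3656158440062976? YES
  n = 567: C(567, 7) = 3601671315933933; 3601671315933933 < 3656158440062976? YES
  n = 568: C(568, 7) = 3646611956239704; 3646611956239704 < 3656158440062976? YES
  n = 569: C(569, 7) = 3692032389858348; 3692032389858348 < 3656158440062976? NO
The largest n with C(n, 7) < 3656158440062976 is n = 568 (where E[X] = 16882462760369/16926659444736 ≈ 0.997389). Hence R_6(7) > 568, i.e. R_6(7) ≥ 569.

Largest n = 568; hence R_6(7) > 568.


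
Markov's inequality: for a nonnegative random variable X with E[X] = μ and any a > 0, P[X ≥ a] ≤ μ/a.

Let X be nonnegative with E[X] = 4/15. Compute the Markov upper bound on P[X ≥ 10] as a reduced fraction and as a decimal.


μ = E[X] = 4/15, a = 10.
Markov: P[X ≥ 10] ≤ μ/a = (4/15)/10 = 2/75.
Numerically: ≈ 0.0267.
(Since a = 10 > μ = 0.2667, the bound 2/75 is < 1 and informative.)

P[X ≥ 10] ≤ 2/75 ≈ 0.0267.


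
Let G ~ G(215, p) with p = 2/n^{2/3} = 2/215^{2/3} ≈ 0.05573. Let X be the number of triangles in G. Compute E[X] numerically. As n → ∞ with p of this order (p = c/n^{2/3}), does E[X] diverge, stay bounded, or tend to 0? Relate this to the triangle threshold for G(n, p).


Number of potential triangles: C(215, 3) = 1633355.
Each occurs with probability p³ ≈ (0.05573)³ ≈ 1.730665e-04.
By linearity: E[X] = C(215, 3)·p³ ≈ 1633355 · 1.730665e-04 ≈ 282.6791.
Since α = 2/3 < 1, p = c/n^{2/3} ≫ 1/n is above the triangle threshold p ~ 1/n. Asymptotically E[X] ~ (c³/6)·n^{3(1−α)} = (2³/6)·n^{1} → ∞; triangles are abundant w.h.p.

E[X] ≈ 282.6791; in regime p = Θ(1/n^{2/3}) E[X] diverges (above the triangle threshold p ~ 1/n).


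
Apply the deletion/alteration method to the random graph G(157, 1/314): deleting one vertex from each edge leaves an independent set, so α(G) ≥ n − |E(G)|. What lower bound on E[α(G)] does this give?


E[|E(G)|] = C(157, 2)·p = 12246 · (1/314) = 39.
E[α(G)] ≥ n − E[|E(G)|] = 157 − 39 = 118.
Numerically: ≈ 118.0000.
(This is only a lower bound; the true E[α(G)] may be larger.)

E[α(G)] ≥ 118 ≈ 118.0000.


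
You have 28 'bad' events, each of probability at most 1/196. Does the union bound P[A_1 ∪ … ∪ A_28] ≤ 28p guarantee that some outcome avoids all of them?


Union bound: P[∪_{i=1}^{28} A_i] ≤ Σ_i P[A_i] ≤ 28·p = 28·(1/196) = 1/7.
Numerically: 1/7 ≈ 0.14286.
Is 1/7 < 1? YES.
Since P[∪ A_i] ≤ 1/7 < 1, the complement has P[∩ A_i^c] ≥ 1 − 1/7 = 6/7 > 0, so some outcome avoids every A_i.

28·p = 1/7 ≈ 0.14286; existence CERTIFIED by the union bound.


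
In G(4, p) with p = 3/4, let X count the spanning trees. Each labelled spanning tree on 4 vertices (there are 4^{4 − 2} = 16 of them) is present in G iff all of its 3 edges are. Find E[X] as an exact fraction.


K_4 has 4^{4 − 2} = 16 labelled spanning trees.
For each such spanning tree H, let X_H = 1 if all 3 edges of H are present in G. Then P[X_H = 1] = p^{3} = (3/4)^{3} = 27/64.
Summing the indicators: E[X] = Σ_H E[X_H] = 16 · p^{3} = 16 · 27/64 = 27/4.
Numerically: E[X] ≈ 6.75.

E[X] = 16 · (3/4)^{3} = 27/4 ≈ 6.75.


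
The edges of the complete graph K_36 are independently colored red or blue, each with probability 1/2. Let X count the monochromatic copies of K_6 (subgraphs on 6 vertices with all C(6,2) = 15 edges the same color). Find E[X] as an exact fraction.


Let X = Σ_S X_S over the C(36, 6) = 1947792 subsets S of size 6, where X_S = 1 if the K_6 on S is monochromatic.
For a fixed S, the K_6 on S has C(6, 2) = 15 edges. P[all 15 edges red] = (1/2)^15, and likewise for blue, so P[monochromatic] = 2·(1/2)^15 = 2^{1 − 15} = 1/16384.
By linearity: E[X] = C(36, 6) · 2^{1 − 15} = 1947792 · 1/16384 = 121737/1024.
Numerically: E[X] ≈ 118.8838.

E[X] = C(36,6)·2^(1−C(6,2)) = 121737/1024 ≈ 118.8838.


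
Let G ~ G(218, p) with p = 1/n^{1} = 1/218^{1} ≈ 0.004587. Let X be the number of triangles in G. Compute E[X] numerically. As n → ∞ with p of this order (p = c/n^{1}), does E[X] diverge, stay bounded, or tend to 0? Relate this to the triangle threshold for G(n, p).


Number of potential triangles: C(218, 3) = 1703016.
Each occurs with probability p³ ≈ (0.004587)³ ≈ 9.652294e-08.
By linearity: E[X] = C(218, 3)·p³ ≈ 1703016 · 9.652294e-08 ≈ 0.1644.
Here α = 1, so p = 1/n is exactly at the triangle threshold p ~ 1/n. Asymptotically E[X] → c³/6 = 1³/6 = 1/6 ≈ 0.1667, a bounded constant. In this regime the triangle count is asymptotically Poisson(c³/6).

E[X] ≈ 0.1644; in regime p = Θ(1/n^{1}) E[X] stays bounded (at the triangle threshold p ~ 1/n).


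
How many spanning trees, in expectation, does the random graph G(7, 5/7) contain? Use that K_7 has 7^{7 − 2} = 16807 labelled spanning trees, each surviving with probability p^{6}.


K_7 has 7^{7 − 2} = 16807 labelled spanning trees.
For each such spanning tree H, let X_H = 1 if all 6 edges of H are present in G. Then P[X_H = 1] = p^{6} = (5/7)^{6} = 15625/117649.
Summing the indicators: E[X] = Σ_H E[X_H] = 16807 · p^{6} = 16807 · 15625/117649 = 15625/7.
Numerically: E[X] ≈ 2232.

E[X] = 16807 · (5/7)^{6} = 15625/7 ≈ 2232.


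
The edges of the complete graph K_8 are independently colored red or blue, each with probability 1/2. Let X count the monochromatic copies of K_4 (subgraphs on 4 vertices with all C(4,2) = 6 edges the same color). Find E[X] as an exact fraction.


Let X = Σ_S X_S over the C(8, 4) = 70 subsets S of size 4, where X_S = 1 if the K_4 on S is monochromatic.
For a fixed S, the K_4 on S has C(4, 2) = 6 edges. P[all 6 edges red] = (1/2)^6, and likewise for blue, so P[monochromatic] = 2·(1/2)^6 = 2^{1 − 6} = 1/32.
Summing: E[X] = C(8, 4) · 2^{1 − 6} = 70 · 1/32 = 35/16.
Numerically: E[X] ≈ 2.18750.

E[X] = C(8,4)·2^(1−C(4,2)) = 35/16 ≈ 2.18750.


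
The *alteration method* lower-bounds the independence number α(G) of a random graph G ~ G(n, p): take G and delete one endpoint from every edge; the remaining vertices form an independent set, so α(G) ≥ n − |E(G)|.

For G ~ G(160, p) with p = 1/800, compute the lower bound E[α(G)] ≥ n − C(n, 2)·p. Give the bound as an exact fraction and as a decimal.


E[|E(G)|] = C(160, 2)·p = 12720 · (1/800) = 159/10.
E[α(G)] ≥ n − E[|E(G)|] = 160 − 159/10 = 1441/10.
Numerically: ≈ 144.10000.
(This is only a lower bound; the true E[α(G)] may be larger.)

E[α(G)] ≥ 1441/10 ≈ 144.10000.


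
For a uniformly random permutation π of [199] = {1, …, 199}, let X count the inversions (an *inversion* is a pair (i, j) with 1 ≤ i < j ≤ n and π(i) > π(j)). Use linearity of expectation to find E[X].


Write X = Σ X_I over the C(199, 2) = 19701 pairs i < j, with X_I the indicator of one inversion.
There are 19701 indicators.
For each fixed pair i < j, the values π(i) and π(j) are two distinct elements of {1, …, 199} in uniformly random order; by symmetry P[π(i) > π(j)] = 1/2.
By linearity: E[X] = 19701 · (1/2) = C(199, 2) · (1/2) = 19701/2 = 19701/2 ≈ 9850.500.

E[X] = 19701/2 = 9850.500.


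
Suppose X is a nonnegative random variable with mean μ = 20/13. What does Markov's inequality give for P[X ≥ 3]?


μ = E[X] = 20/13, a = 3.
Markov: P[X ≥ 3] ≤ μ/a = (20/13)/3 = 20/39.
Numerically: ≈ 0.51282.
(Since a = 3 > μ = 1.53846, the bound 20/39 is < 1 and informative.)

P[X ≥ 3] ≤ 20/39 ≈ 0.51282.


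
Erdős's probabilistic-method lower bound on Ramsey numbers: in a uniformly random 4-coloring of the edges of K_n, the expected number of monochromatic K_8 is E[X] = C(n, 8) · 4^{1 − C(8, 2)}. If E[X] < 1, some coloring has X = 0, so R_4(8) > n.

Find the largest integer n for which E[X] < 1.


We need C(n, 8) · 4^{1 − 28} < 1, i.e. C(n, 8) < 4^{28 − 1} = 18014398509481984.
Check values of n near the boundary:
  n = 403: C(403, 8) = 16090020602228430; 16090020602228430 < 18014398509481984? YES
  n = 404: C(404, 8) = 16415071523485570; 16415071523485570 < 18014398509481984? YES
  n = 405: C(405, 8) = 16745853821188050; 16745853821188050 < 18014398509481984? YES
  n = 406: C(406, 8) = 17082453897995850; 17082453897995850 < 18014398509481984? YES
  n = 407: C(407, 8) = 17424959239309050; 17424959239309050 < 18014398509481984? YES
  n = 408: C(408, 8) = 17773458424095231; 17773458424095231 < 18014398509481984? YES
  n = 409: C(409, 8) = 18128041135797879; 18128041135797879 < 18014398509481984? NO
The largest n with C(n, 8) < 18014398509481984 is n = 408 (where E[X] = 17773458424095231/18014398509481984 ≈ 0.9866251). Hence R_4(8) > 408, i.e. R_4(8) ≥ 409.

Largest n = 408; hence R_4(8) > 408.


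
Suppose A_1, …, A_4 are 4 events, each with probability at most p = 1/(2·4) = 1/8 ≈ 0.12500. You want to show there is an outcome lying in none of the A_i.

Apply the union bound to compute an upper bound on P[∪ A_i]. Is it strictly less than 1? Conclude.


Union bound: P[∪_{i=1}^{4} A_i] ≤ Σ_i P[A_i] ≤ 4·p = 4·(1/8) = 1/2.
Numerically: 1/2 ≈ 0.50000.
Is 1/2 < 1? YES.
Since P[∪ A_i] ≤ 1/2 < 1, the complement has P[∩ A_i^c] ≥ 1 − 1/2 = 1/2 > 0, so some outcome avoids every A_i.

4·p = 1/2 ≈ 0.50000; existence CERTIFIED by the union bound.


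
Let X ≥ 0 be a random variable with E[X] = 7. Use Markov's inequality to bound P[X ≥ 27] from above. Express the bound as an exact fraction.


μ = E[X] = 7, a = 27.
Markov: P[X ≥ 27] ≤ μ/a = (7)/27 = 7/27.
Numerically: ≈ 0.25926.
(Since a = 27 > μ = 7.00000, the bound 7/27 is < 1 and informative.)

P[X ≥ 27] ≤ 7/27 ≈ 0.25926.


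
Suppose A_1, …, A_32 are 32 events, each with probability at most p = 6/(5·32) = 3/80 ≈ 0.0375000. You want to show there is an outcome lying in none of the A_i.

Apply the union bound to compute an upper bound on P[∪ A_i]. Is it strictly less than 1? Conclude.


Union bound: P[∪_{i=1}^{32} A_i] ≤ Σ_i P[A_i] ≤ 32·p = 32·(3/80) = 6/5.
Numerically: 6/5 ≈ 1.2000000.
Is 6/5 < 1? NO.
Since the bound 6/5 is ≥ 1, the union bound is uninformative here; it does NOT by itself certify existence.

32·p = 6/5 ≈ 1.2000000; existence NOT certified by the union bound.


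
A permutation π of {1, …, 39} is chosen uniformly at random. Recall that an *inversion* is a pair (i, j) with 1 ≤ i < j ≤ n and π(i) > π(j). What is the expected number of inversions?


Write X = Σ X_I over the C(39, 2) = 741 pairs i < j, with X_I the indicator of one inversion.
There are 741 indicators.
For each fixed pair i < j, the values π(i) and π(j) are two distinct elements of {1, …, 39} in uniformly random order; by symmetry P[π(i) > π(j)] = 1/2.
By linearity: E[X] = 741 · (1/2) = C(39, 2) · (1/2) = 741/2 = 741/2 ≈ 370.500.

E[X] = 741/2 = 370.500.


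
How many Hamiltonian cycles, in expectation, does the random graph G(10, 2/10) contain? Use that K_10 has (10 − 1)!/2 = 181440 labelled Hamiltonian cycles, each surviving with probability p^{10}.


K_10 has (10 − 1)!/2 = 181440 labelled Hamiltonian cycles.
For each such Hamiltonian cycle H, let X_H = 1 if all 10 edges of H are present in G. Then P[X_H = 1] = p^{10} = (1/5)^{10} = 1/9765625.
By linearity of expectation: E[X] = Σ_H E[X_H] = 181440 · p^{10} = 181440 · 1/9765625 = 36288/1953125.
Numerically: E[X] ≈ 0.0185795.

E[X] = 181440 · (1/5)^{10} = 36288/1953125 ≈ 0.0185795.


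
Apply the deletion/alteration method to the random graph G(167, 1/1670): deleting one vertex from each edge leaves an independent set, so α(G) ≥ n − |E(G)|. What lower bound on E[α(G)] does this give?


E[|E(G)|] = C(167, 2)·p = 13861 · (1/1670) = 83/10.
E[α(G)] ≥ n − E[|E(G)|] = 167 − 83/10 = 1587/10.
Numerically: ≈ 158.7000.
(This is only a lower bound; the true E[α(G)] may be larger.)

E[α(G)] ≥ 1587/10 ≈ 158.7000.


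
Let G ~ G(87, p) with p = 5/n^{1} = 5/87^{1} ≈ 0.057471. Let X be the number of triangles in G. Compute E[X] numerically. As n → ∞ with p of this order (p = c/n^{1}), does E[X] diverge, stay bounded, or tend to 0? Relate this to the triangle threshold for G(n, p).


Number of potential triangles: C(87, 3) = 105995.
Each occurs with probability p³ ≈ (0.057471)³ ≈ 1.8982450e-04.
By linearity: E[X] = C(87, 3)·p³ ≈ 105995 · 1.8982450e-04 ≈ 20.12045.
Here α = 1, so p = 5/n is exactly at the triangle threshold p ~ 1/n. Asymptotically E[X] → c³/6 = 5³/6 = 125/6 ≈ 20.83333, a bounded constant. In this regime the triangle count is asymptotically Poisson(c³/6).

E[X] ≈ 20.12045; in regime p = Θ(1/n^{1}) E[X] stays bounded (at the triangle threshold p ~ 1/n).


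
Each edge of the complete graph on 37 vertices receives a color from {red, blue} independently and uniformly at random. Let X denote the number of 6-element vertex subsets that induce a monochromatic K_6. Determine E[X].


Let X = Σ_S X_S over the C(37, 6) = 2324784 subsets S of size 6, where X_S = 1 if the K_6 on S is monochromatic.
For a fixed S, the K_6 on S has C(6, 2) = 15 edges. P[all 15 edges red] = (1/2)^15, and likewise for blue, so P[monochromatic] = 2·(1/2)^15 = 2^{1 − 15} = 1/16384.
Summing: E[X] = C(37, 6) · 2^{1 − 15} = 2324784 · 1/16384 = 145299/1024.
Numerically: E[X] ≈ 141.894.

E[X] = C(37,6)·2^(1−C(6,2)) = 145299/1024 ≈ 141.894.


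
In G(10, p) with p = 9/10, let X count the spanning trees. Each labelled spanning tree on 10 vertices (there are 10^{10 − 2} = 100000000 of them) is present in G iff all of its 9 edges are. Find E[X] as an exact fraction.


K_10 has 10^{10 − 2} = 100000000 labelled spanning trees.
For each such spanning tree H, let X_H = 1 if all 9 edges of H are present in G. Then P[X_H = 1] = p^{9} = (9/10)^{9} = 387420489/1000000000.
By linearity: E[X] = Σ_H E[X_H] = 100000000 · p^{9} = 100000000 · 387420489/1000000000 = 387420489/10.
Numerically: E[X] ≈ 3.87e+07.

E[X] = 100000000 · (9/10)^{9} = 387420489/10 ≈ 3.87e+07.


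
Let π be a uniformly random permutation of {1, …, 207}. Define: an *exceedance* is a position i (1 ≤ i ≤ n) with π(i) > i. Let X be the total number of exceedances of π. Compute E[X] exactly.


Write X = Σ_{i=1}^{207} X_i, where X_i = 1_{π(i) > i}.
For each fixed i, π(i) is uniform over {1, …, 207} (marginal of a uniform permutation), so P[π(i) > i] = (n − i)/n. Summing: Σ_{i=1}^{207} (n − i)/n = (0 + 1 + … + 206)/207 = 207(207 − 1)/(2·207) = (207 − 1)/2.
Hence E[X] = Σ_{i=1}^{207} (207 − i)/207 = 103 ≈ 103.00000.

E[X] = 103 = 103.00000.


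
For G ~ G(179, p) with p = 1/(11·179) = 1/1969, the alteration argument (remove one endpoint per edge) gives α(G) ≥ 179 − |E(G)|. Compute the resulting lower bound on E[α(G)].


E[|E(G)|] = C(179, 2)·p = 15931 · (1/1969) = 89/11.
E[α(G)] ≥ n − E[|E(G)|] = 179 − 89/11 = 1880/11.
Numerically: ≈ 170.90909.
(This is only a lower bound; the true E[α(G)] may be larger.)

E[α(G)] ≥ 1880/11 ≈ 170.90909.


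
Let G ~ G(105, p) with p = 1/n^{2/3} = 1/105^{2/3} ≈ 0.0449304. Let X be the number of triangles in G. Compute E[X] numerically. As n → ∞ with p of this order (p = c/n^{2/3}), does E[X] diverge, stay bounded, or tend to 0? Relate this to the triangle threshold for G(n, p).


Number of potential triangles: C(105, 3) = 187460.
Each occurs with probability p³ ≈ (0.0449304)³ ≈ 9.07029478e-05.
By linearity: E[X] = C(105, 3)·p³ ≈ 187460 · 9.07029478e-05 ≈ 17.003175.
Since α = 2/3 < 1, p = c/n^{2/3} ≫ 1/n is above the triangle threshold p ~ 1/n. Asymptotically E[X] ~ (c³/6)·n^{3(1−α)} = (1³/6)·n^{1} → ∞; triangles are abundant w.h.p.

E[X] ≈ 17.003175; in regime p = Θ(1/n^{2/3}) E[X] diverges (above the triangle threshold p ~ 1/n).


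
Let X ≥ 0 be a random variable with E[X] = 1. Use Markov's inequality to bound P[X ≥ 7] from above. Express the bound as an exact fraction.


μ = E[X] = 1, a = 7.
Markov: P[X ≥ 7] ≤ μ/a = (1)/7 = 1/7.
Numerically: ≈ 0.1429.
(Since a = 7 > μ = 1.0000, the bound 1/7 is < 1 and informative.)

P[X ≥ 7] ≤ 1/7 ≈ 0.1429.


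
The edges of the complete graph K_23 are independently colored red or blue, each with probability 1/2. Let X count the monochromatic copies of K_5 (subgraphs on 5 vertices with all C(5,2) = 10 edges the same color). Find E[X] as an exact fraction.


Let X = Σ_S X_S over the C(23, 5) = 33649 subsets S of size 5, where X_S = 1 if the K_5 on S is monochromatic.
For a fixed S, the K_5 on S has C(5, 2) = 10 edges. P[all 10 edges red] = (1/2)^10, and likewise for blue, so P[monochromatic] = 2·(1/2)^10 = 2^{1 − 10} = 1/512.
By linearity of expectation: E[X] = C(23, 5) · 2^{1 − 10} = 33649 · 1/512 = 33649/512.
Numerically: E[X] ≈ 65.7207.

E[X] = C(23,5)·2^(1−C(5,2)) = 33649/512 ≈ 65.7207.


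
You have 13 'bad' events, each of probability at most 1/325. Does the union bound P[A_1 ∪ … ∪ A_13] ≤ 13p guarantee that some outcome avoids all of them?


Union bound: P[∪_{i=1}^{13} A_i] ≤ Σ_i P[A_i] ≤ 13·p = 13·(1/325) = 1/25.
Numerically: 1/25 ≈ 0.0400000.
Is 1/25 < 1? YES.
Since P[∪ A_i] ≤ 1/25 < 1, the complement has P[∩ A_i^c] ≥ 1 − 1/25 = 24/25 > 0, so some outcome avoids every A_i.

13·p = 1/25 ≈ 0.0400000; existence CERTIFIED by the union bound.


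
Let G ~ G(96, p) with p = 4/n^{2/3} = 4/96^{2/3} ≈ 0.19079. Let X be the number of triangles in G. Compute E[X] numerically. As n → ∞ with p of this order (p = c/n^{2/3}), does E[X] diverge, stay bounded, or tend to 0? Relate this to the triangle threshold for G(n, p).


Number of potential triangles: C(96, 3) = 142880.
Each occurs with probability p³ ≈ (0.19079)³ ≈ 6.9444444e-03.
By linearity: E[X] = C(96, 3)·p³ ≈ 142880 · 6.9444444e-03 ≈ 992.22222.
Since α = 2/3 < 1, p = c/n^{2/3} ≫ 1/n is above the triangle threshold p ~ 1/n. Asymptotically E[X] ~ (c³/6)·n^{3(1−α)} = (4³/6)·n^{1} → ∞; triangles are abundant w.h.p.

E[X] ≈ 992.22222; in regime p = Θ(1/n^{2/3}) E[X] diverges (above the triangle threshold p ~ 1/n).


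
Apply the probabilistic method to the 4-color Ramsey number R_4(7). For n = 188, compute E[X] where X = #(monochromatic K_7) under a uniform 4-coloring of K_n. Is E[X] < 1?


E[X] = C(188, 7) · 4^{1 − 21} = 1470936391496 · 4^{−20} = 1470936391496/1099511627776.
As a reduced fraction: E[X] = 183867048937/137438953472 ≈ 1.33781.
Is E[X] < 1? NO.
Since E[X] ≥ 1, the first-moment bound is inconclusive at n = 188; it does NOT by itself certify R_4(7) > 188.

E[X] = 183867048937/137438953472 ≈ 1.33781; E[X] ≥ 1; first-moment method inconclusive here.


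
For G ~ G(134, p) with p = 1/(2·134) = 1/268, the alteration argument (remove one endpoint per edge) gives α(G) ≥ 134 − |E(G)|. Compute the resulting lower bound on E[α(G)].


E[|E(G)|] = C(134, 2)·p = 8911 · (1/268) = 133/4.
E[α(G)] ≥ n − E[|E(G)|] = 134 − 133/4 = 403/4.
Numerically: ≈ 100.750.
(This is only a lower bound; the true E[α(G)] may be larger.)

E[α(G)] ≥ 403/4 ≈ 100.750.


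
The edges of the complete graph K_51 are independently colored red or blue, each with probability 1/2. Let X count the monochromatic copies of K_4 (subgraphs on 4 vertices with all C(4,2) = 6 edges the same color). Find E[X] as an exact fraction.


Let X = Σ_S X_S over the C(51, 4) = 249900 subsets S of size 4, where X_S = 1 if the K_4 on S is monochromatic.
For a fixed S, the K_4 on S has C(4, 2) = 6 edges. P[all 6 edges red] = (1/2)^6, and likewise for blue, so P[monochromatic] = 2·(1/2)^6 = 2^{1 − 6} = 1/32.
Summing: E[X] = C(51, 4) · 2^{1 − 6} = 249900 · 1/32 = 62475/8.
Numerically: E[X] ≈ 7809.375000.

E[X] = C(51,4)·2^(1−C(4,2)) = 62475/8 ≈ 7809.375000.


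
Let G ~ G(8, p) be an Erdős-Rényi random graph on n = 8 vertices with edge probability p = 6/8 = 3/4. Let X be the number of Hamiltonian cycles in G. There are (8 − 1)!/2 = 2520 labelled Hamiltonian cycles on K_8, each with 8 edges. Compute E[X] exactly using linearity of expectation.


K_8 has (8 − 1)!/2 = 2520 labelled Hamiltonian cycles.
For each such Hamiltonian cycle H, let X_H = 1 if all 8 edges of H are present in G. Then P[X_H = 1] = p^{8} = (3/4)^{8} = 6561/65536.
By linearity: E[X] = Σ_H E[X_H] = 2520 · p^{8} = 2520 · 6561/65536 = 2066715/8192.
Numerically: E[X] ≈ 252.

E[X] = 2520 · (3/4)^{8} = 2066715/8192 ≈ 252.


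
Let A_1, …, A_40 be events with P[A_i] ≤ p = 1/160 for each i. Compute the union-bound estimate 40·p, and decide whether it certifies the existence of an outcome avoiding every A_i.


Union bound: P[∪_{i=1}^{40} A_i] ≤ Σ_i P[A_i] ≤ 40·p = 40·(1/160) = 1/4.
Numerically: 1/4 ≈ 0.250.
Is 1/4 < 1? YES.
Since P[∪ A_i] ≤ 1/4 < 1, the complement has P[∩ A_i^c] ≥ 1 − 1/4 = 3/4 > 0, so some outcome avoids every A_i.

40·p = 1/4 ≈ 0.250; existence CERTIFIED by the union bound.


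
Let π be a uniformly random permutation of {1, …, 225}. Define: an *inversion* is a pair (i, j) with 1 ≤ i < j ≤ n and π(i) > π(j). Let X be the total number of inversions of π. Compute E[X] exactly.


Write X = Σ X_I over the C(225, 2) = 25200 pairs i < j, with X_I the indicator of one inversion.
There are 25200 indicators.
For each fixed pair i < j, the values π(i) and π(j) are two distinct elements of {1, …, 225} in uniformly random order; by symmetry P[π(i) > π(j)] = 1/2.
By linearity: E[X] = 25200 · (1/2) = C(225, 2) · (1/2) = 25200/2 = 12600 ≈ 12600.000.

E[X] = 12600 = 12600.000.


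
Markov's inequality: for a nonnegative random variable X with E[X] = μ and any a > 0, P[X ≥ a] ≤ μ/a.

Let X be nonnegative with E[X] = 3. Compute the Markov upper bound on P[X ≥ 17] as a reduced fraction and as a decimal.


μ = E[X] = 3, a = 17.
Markov: P[X ≥ 17] ≤ μ/a = (3)/17 = 3/17.
Numerically: ≈ 0.1765.
(Since a = 17 > μ = 3.0000, the bound 3/17 is < 1 and informative.)

P[X ≥ 17] ≤ 3/17 ≈ 0.1765.


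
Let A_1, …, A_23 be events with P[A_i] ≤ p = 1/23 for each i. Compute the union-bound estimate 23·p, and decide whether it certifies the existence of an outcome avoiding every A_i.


Union bound: P[∪_{i=1}^{23} A_i] ≤ Σ_i P[A_i] ≤ 23·p = 23·(1/23) = 1.
Numerically: 1 ≈ 1.000.
Is 1 < 1? NO.
Since the bound 1 is ≥ 1, the union bound is uninformative here; it does NOT by itself certify existence.

23·p = 1 ≈ 1.000; existence NOT certified by the union bound.


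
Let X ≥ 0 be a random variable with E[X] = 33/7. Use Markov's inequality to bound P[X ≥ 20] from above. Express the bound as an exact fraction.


μ = E[X] = 33/7, a = 20.
Markov: P[X ≥ 20] ≤ μ/a = (33/7)/20 = 33/140.
Numerically: ≈ 0.23571.
(Since a = 20 > μ = 4.71429, the bound 33/140 is < 1 and informative.)

P[X ≥ 20] ≤ 33/140 ≈ 0.23571.


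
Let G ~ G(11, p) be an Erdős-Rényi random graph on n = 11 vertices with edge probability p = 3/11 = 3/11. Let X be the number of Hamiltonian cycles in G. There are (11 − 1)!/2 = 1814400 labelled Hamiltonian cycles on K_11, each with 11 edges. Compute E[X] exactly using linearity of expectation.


K_11 has (11 − 1)!/2 = 1814400 labelled Hamiltonian cycles.
For each such Hamiltonian cycle H, let X_H = 1 if all 11 edges of H are present in G. Then P[X_H = 1] = p^{11} = (3/11)^{11} = 177147/285311670611.
Summing the indicators: E[X] = Σ_H E[X_H] = 1814400 · p^{11} = 1814400 · 177147/285311670611 = 321415516800/285311670611.
Numerically: E[X] ≈ 1.1265.

E[X] = 1814400 · (3/11)^{11} = 321415516800/285311670611 ≈ 1.1265.


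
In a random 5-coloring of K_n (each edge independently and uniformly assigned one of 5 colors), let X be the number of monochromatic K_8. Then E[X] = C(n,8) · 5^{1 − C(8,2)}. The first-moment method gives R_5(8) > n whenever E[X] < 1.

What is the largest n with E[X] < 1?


We need C(n, 8) · 5^{1 − 28} < 1, i.e. C(n, 8) < 5^{28 − 1} = 7450580596923828125.
Check values of n near the boundary:
  n = 862: C(862, 8) = 7317951015318931845; 7317951015318931845 < 7450580596923828125? YES
  n = 863: C(863, 8) = 7386423071602617757; 7386423071602617757 < 7450580596923828125? YES
  n = 864: C(864, 8) = 7455455062926006708; 7455455062926006708 < 7450580596923828125? NO
  n = 865: C(865, 8) = 7525050909487743060; 7525050909487743060 < 7450580596923828125? NO
The largest n with C(n, 8) < 7450580596923828125 is n = 863 (where E[X] = 7386423071602617757/7450580596923828125 ≈ 0.9914). Hence R_5(8) > 863, i.e. R_5(8) ≥ 864.

Largest n = 863; hence R_5(8) > 863.


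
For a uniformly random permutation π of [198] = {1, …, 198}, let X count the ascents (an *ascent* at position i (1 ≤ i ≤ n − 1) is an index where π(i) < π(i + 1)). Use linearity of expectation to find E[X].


Write X = Σ X_I over i = 1, …, 197, with X_I the indicator of one ascent.
There are 197 indicators.
For each fixed i, the pair (π(i), π(i+1)) is a uniformly random ordered pair of distinct values from {1, …, 198}; by symmetry P[π(i) < π(i+1)] = 1/2.
By linearity: E[X] = 197 · (1/2) = (198 − 1) · (1/2) = 197/2 ≈ 98.500.

E[X] = 197/2 = 98.500.


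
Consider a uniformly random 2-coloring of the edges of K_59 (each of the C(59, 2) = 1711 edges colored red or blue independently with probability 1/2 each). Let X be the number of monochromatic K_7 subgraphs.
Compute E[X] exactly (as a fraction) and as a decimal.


Let X = Σ_S X_S over the C(59, 7) = 341149446 subsets S of size 7, where X_S = 1 if the K_7 on S is monochromatic.
For a fixed S, the K_7 on S has C(7, 2) = 21 edges. P[all 21 edges red] = (1/2)^21, and likewise for blue, so P[monochromatic] = 2·(1/2)^21 = 2^{1 − 21} = 1/1048576.
Summing: E[X] = C(59, 7) · 2^{1 − 21} = 341149446 · 1/1048576 = 170574723/524288.
Numerically: E[X] ≈ 325.3455.

E[X] = C(59,7)·2^(1−C(7,2)) = 170574723/524288 ≈ 325.3455.


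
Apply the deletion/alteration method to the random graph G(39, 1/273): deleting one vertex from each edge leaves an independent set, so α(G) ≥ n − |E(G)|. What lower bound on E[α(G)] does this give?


E[|E(G)|] = C(39, 2)·p = 741 · (1/273) = 19/7.
E[α(G)] ≥ n − E[|E(G)|] = 39 − 19/7 = 254/7.
Numerically: ≈ 36.285714.
(This is only a lower bound; the true E[α(G)] may be larger.)

E[α(G)] ≥ 254/7 ≈ 36.285714.


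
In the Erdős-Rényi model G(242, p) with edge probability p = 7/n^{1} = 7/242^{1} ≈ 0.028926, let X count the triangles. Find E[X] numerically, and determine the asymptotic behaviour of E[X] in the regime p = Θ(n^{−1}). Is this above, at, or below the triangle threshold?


Number of potential triangles: C(242, 3) = 2332880.
Each occurs with probability p³ ≈ (0.028926)³ ≈ 2.4201820e-05.
By linearity: E[X] = C(242, 3)·p³ ≈ 2332880 · 2.4201820e-05 ≈ 56.45994.
Here α = 1, so p = 7/n is exactly at the triangle threshold p ~ 1/n. Asymptotically E[X] → c³/6 = 7³/6 = 343/6 ≈ 57.16667, a bounded constant. In this regime the triangle count is asymptotically Poisson(c³/6).

E[X] ≈ 56.45994; in regime p = Θ(1/n^{1}) E[X] stays bounded (at the triangle threshold p ~ 1/n).


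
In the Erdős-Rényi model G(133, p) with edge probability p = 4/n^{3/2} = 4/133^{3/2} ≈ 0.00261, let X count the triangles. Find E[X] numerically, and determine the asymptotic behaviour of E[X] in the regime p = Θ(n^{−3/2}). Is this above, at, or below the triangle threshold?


Number of potential triangles: C(133, 3) = 383306.
Each occurs with probability p³ ≈ (0.00261)³ ≈ 1.77357e-08.
By linearity: E[X] = C(133, 3)·p³ ≈ 383306 · 1.77357e-08 ≈ 0.007.
Since α = 3/2 > 1, p = c/n^{3/2} = o(1/n) is below the triangle threshold p ~ 1/n. Asymptotically E[X] ~ (c³/6)·n^{3(1−α)} = (4³/6)·n^{-1.5} → 0, so by Markov's inequality G has no triangles w.h.p.

E[X] ≈ 0.007; in regime p = Θ(1/n^{3/2}) E[X] tends to 0 (below the triangle threshold p ~ 1/n).


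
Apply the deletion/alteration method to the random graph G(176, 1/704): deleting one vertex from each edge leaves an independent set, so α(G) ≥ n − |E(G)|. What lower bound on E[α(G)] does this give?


E[|E(G)|] = C(176, 2)·p = 15400 · (1/704) = 175/8.
E[α(G)] ≥ n − E[|E(G)|] = 176 − 175/8 = 1233/8.
Numerically: ≈ 154.12500.
(This is only a lower bound; the true E[α(G)] may be larger.)

E[α(G)] ≥ 1233/8 ≈ 154.12500.


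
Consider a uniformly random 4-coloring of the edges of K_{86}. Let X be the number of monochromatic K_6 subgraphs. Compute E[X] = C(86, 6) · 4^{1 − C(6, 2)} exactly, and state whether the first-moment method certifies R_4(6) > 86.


E[X] = C(86, 6) · 4^{1 − 15} = 470155077 · 4^{−14} = 470155077/268435456.
As a reduced fraction: E[X] = 470155077/268435456 ≈ 1.7515.
Is E[X] < 1? NO.
Since E[X] ≥ 1, the first-moment bound is inconclusive at n = 86; it does NOT by itself certify R_4(6) > 86.

E[X] = 470155077/268435456 ≈ 1.7515; E[X] ≥ 1; first-moment method inconclusive here.


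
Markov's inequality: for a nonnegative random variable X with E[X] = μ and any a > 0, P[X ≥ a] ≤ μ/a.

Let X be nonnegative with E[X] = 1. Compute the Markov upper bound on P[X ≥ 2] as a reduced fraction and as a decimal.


μ = E[X] = 1, a = 2.
Markov: P[X ≥ 2] ≤ μ/a = (1)/2 = 1/2.
Numerically: ≈ 0.500000.
(Since a = 2 > μ = 1.000000, the bound 1/2 is < 1 and informative.)

P[X ≥ 2] ≤ 1/2 ≈ 0.500000.


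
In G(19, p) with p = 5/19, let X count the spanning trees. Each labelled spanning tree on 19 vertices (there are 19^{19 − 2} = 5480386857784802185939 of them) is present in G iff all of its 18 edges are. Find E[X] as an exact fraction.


K_19 has 19^{19 − 2} = 5480386857784802185939 labelled spanning trees.
For each such spanning tree H, let X_H = 1 if all 18 edges of H are present in G. Then P[X_H = 1] = p^{18} = (5/19)^{18} = 3814697265625/104127350297911241532841.
By linearity of expectation: E[X] = Σ_H E[X_H] = 5480386857784802185939 · p^{18} = 5480386857784802185939 · 3814697265625/104127350297911241532841 = 3814697265625/19.
Numerically: E[X] ≈ 2.00774e+11.

E[X] = 5480386857784802185939 · (5/19)^{18} = 3814697265625/19 ≈ 2.00774e+11.


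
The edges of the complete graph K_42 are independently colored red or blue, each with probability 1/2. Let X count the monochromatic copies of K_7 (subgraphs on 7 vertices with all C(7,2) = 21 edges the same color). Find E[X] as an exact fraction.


Let X = Σ_S X_S over the C(42, 7) = 26978328 subsets S of size 7, where X_S = 1 if the K_7 on S is monochromatic.
For a fixed S, the K_7 on S has C(7, 2) = 21 edges. P[all 21 edges red] = (1/2)^21, and likewise for blue, so P[monochromatic] = 2·(1/2)^21 = 2^{1 − 21} = 1/1048576.
Summing: E[X] = C(42, 7) · 2^{1 − 21} = 26978328 · 1/1048576 = 3372291/131072.
Numerically: E[X] ≈ 25.7285.

E[X] = C(42,7)·2^(1−C(7,2)) = 3372291/131072 ≈ 25.7285.


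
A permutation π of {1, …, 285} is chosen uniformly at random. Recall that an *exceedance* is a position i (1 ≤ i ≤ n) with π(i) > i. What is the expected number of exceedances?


Write X = Σ_{i=1}^{285} X_i, where X_i = 1_{π(i) > i}.
For each fixed i, π(i) is uniform over {1, …, 285} (marginal of a uniform permutation), so P[π(i) > i] = (n − i)/n. Summing: Σ_{i=1}^{285} (n − i)/n = (0 + 1 + … + 284)/285 = 285(285 − 1)/(2·285) = (285 − 1)/2.
Hence E[X] = Σ_{i=1}^{285} (285 − i)/285 = 142 ≈ 142.0000.

E[X] = 142 = 142.0000.


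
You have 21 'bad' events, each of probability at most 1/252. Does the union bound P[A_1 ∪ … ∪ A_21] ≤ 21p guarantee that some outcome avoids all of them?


Union bound: P[∪_{i=1}^{21} A_i] ≤ Σ_i P[A_i] ≤ 21·p = 21·(1/252) = 1/12.
Numerically: 1/12 ≈ 0.083.
Is 1/12 < 1? YES.
Since P[∪ A_i] ≤ 1/12 < 1, the complement has P[∩ A_i^c] ≥ 1 − 1/12 = 11/12 > 0, so some outcome avoids every A_i.

21·p = 1/12 ≈ 0.083; existence CERTIFIED by the union bound.


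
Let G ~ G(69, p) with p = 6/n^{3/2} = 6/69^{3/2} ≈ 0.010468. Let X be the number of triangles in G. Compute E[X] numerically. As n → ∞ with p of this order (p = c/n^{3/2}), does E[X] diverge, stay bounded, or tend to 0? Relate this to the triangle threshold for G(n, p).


Number of potential triangles: C(69, 3) = 52394.
Each occurs with probability p³ ≈ (0.010468)³ ≈ 1.1471834e-06.
By linearity: E[X] = C(69, 3)·p³ ≈ 52394 · 1.1471834e-06 ≈ 0.06011.
Since α = 3/2 > 1, p = c/n^{3/2} = o(1/n) is below the triangle threshold p ~ 1/n. Asymptotically E[X] ~ (c³/6)·n^{3(1−α)} = (6³/6)·n^{-1.5} → 0, so by Markov's inequality G has no triangles w.h.p.

E[X] ≈ 0.06011; in regime p = Θ(1/n^{3/2}) E[X] tends to 0 (below the triangle threshold p ~ 1/n).


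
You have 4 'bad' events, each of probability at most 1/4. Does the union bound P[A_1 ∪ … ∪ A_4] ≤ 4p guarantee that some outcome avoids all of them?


Union bound: P[∪_{i=1}^{4} A_i] ≤ Σ_i P[A_i] ≤ 4·p = 4·(1/4) = 1.
Numerically: 1 ≈ 1.0000000.
Is 1 < 1? NO.
Since the bound 1 is ≥ 1, the union bound is uninformative here; it does NOT by itself certify existence.

4·p = 1 ≈ 1.0000000; existence NOT certified by the union bound.


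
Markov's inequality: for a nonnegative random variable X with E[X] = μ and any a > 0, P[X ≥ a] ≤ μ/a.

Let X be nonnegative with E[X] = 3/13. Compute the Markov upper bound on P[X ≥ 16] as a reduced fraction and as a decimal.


μ = E[X] = 3/13, a = 16.
Markov: P[X ≥ 16] ≤ μ/a = (3/13)/16 = 3/208.
Numerically: ≈ 0.014.
(Since a = 16 > μ = 0.231, the bound 3/208 is < 1 and informative.)

P[X ≥ 16] ≤ 3/208 ≈ 0.014.


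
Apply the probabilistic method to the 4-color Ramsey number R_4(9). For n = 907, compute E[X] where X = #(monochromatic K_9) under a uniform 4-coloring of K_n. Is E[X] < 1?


E[X] = C(907, 9) · 4^{1 − 36} = 1100045734961417331175 · 4^{−35} = 1100045734961417331175/1180591620717411303424.
As a reduced fraction: E[X] = 1100045734961417331175/1180591620717411303424 ≈ 0.9318.
Is E[X] < 1? YES.
Since E[X] < 1, there exists a 4-coloring of K_{907} with no monochromatic K_9; hence R_4(9) > 907.

E[X] = 1100045734961417331175/1180591620717411303424 ≈ 0.9318; E[X] < 1, so R_4(9) > 907.


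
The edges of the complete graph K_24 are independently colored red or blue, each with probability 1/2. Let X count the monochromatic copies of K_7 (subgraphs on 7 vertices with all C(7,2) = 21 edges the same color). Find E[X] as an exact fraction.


Let X = Σ_S X_S over the C(24, 7) = 346104 subsets S of size 7, where X_S = 1 if the K_7 on S is monochromatic.
For a fixed S, the K_7 on S has C(7, 2) = 21 edges. P[all 21 edges red] = (1/2)^21, and likewise for blue, so P[monochromatic] = 2·(1/2)^21 = 2^{1 − 21} = 1/1048576.
By linearity of expectation: E[X] = C(24, 7) · 2^{1 − 21} = 346104 · 1/1048576 = 43263/131072.
Numerically: E[X] ≈ 0.3301.

E[X] = C(24,7)·2^(1−C(7,2)) = 43263/131072 ≈ 0.3301.


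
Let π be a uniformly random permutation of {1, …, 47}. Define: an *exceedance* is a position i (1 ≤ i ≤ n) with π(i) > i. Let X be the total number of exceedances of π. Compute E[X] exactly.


Write X = Σ_{i=1}^{47} X_i, where X_i = 1_{π(i) > i}.
For each fixed i, π(i) is uniform over {1, …, 47} (marginal of a uniform permutation), so P[π(i) > i] = (n − i)/n. Summing: Σ_{i=1}^{47} (n − i)/n = (0 + 1 + … + 46)/47 = 47(47 − 1)/(2·47) = (47 − 1)/2.
Hence E[X] = Σ_{i=1}^{47} (47 − i)/47 = 23 ≈ 23.000000.

E[X] = 23 = 23.000000.


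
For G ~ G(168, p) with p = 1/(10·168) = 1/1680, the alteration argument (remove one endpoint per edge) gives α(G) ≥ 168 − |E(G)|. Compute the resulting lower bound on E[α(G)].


E[|E(G)|] = C(168, 2)·p = 14028 · (1/1680) = 167/20.
E[α(G)] ≥ n − E[|E(G)|] = 168 − 167/20 = 3193/20.
Numerically: ≈ 159.65000.
(This is only a lower bound; the true E[α(G)] may be larger.)

E[α(G)] ≥ 3193/20 ≈ 159.65000.


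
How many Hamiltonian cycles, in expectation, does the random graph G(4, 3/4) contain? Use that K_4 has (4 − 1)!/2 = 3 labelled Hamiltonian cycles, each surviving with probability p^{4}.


K_4 has (4 − 1)!/2 = 3 labelled Hamiltonian cycles.
For each such Hamiltonian cycle H, let X_H = 1 if all 4 edges of H are present in G. Then P[X_H = 1] = p^{4} = (3/4)^{4} = 81/256.
By linearity: E[X] = Σ_H E[X_H] = 3 · p^{4} = 3 · 81/256 = 243/256.
Numerically: E[X] ≈ 0.949.

E[X] = 3 · (3/4)^{4} = 243/256 ≈ 0.949.


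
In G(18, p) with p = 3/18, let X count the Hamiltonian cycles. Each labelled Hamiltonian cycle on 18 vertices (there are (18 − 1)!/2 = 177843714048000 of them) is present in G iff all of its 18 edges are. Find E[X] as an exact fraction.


K_18 has (18 − 1)!/2 = 177843714048000 labelled Hamiltonian cycles.
For each such Hamiltonian cycle H, let X_H = 1 if all 18 edges of H are present in G. Then P[X_H = 1] = p^{18} = (1/6)^{18} = 1/101559956668416.
By linearity: E[X] = Σ_H E[X_H] = 177843714048000 · p^{18} = 177843714048000 · 1/101559956668416 = 14889875/8503056.
Numerically: E[X] ≈ 1.75.

E[X] = 177843714048000 · (1/6)^{18} = 14889875/8503056 ≈ 1.75.


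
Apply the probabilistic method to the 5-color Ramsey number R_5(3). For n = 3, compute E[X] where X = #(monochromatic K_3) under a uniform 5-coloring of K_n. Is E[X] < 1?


E[X] = C(3, 3) · 5^{1 − 3} = 1 · 5^{−2} = 1/25.
As a reduced fraction: E[X] = 1/25 ≈ 0.0400.
Is E[X] < 1? YES.
Since E[X] < 1, there exists a 5-coloring of K_{3} with no monochromatic K_3; hence R_5(3) > 3.

E[X] = 1/25 ≈ 0.0400; E[X] < 1, so R_5(3) > 3.
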